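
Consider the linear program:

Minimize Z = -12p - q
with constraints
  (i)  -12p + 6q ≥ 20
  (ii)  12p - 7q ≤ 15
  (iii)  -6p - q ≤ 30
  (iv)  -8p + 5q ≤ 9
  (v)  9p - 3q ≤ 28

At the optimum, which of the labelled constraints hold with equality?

Vertices and Z = -12p - q:
  (-25/6, -5) → Z = 55
  (-23/6, -13/3) → Z = 151/3
  (-159/38, -93/19) → Z = 1047/19

The minimum is at (-23/6, -13/3). Substituting into each constraint, equality holds for (i) and (iv); the remaining constraints have slack.

(i) and (iv)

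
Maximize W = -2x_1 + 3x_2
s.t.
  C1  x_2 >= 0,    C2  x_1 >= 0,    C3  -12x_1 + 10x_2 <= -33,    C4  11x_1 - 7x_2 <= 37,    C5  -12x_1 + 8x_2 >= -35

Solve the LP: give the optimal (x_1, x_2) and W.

x_1 = 43/12, x_2 = 1, maximum W = -25/6

Vertices and W = -2x_1 + 3x_2:
  (11/4, 0) → W = -11/2
  (35/12, 0) → W = -35/6
  (43/12, 1) → W = -25/6

The binding constraints are -12x_1 + 10x_2 = -33 and -12x_1 + 8x_2 = -35.
Solving simultaneously gives x_1 = 43/12, x_2 = 1.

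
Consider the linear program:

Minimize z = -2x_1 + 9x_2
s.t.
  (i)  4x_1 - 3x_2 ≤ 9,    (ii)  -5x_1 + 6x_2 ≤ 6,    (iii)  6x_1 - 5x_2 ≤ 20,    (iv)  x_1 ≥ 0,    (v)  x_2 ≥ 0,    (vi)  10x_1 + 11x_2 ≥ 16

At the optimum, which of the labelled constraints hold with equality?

Feasible corners and z = -2x_1 + 9x_2:
  (8, 23/3) → z = 53
  (9/4, 0) → z = -9/2
  (6/23, 28/23) → z = 240/23
  (8/5, 0) → z = -16/5

The minimum is at (9/4, 0). Substituting into each constraint, equality holds for (i) and (v); the remaining constraints have slack.

(i) and (v)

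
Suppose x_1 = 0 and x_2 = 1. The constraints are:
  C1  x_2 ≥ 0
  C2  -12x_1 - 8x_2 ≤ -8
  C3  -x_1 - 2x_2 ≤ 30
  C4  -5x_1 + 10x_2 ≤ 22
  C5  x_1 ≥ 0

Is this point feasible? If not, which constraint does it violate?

C1: 1 ≥ 0 ✓
C2: -8 ≤ -8 ✓
C3: -2 ≤ 30 ✓
C4: 10 ≤ 22 ✓
C5: 0 ≥ 0 ✓

feasible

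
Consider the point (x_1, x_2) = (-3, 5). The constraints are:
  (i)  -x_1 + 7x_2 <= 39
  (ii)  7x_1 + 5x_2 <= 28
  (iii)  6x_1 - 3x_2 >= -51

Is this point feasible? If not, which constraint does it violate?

feasible

(i): 38 ≤ 39 ✓
(ii): 4 ≤ 28 ✓
(iii): -33 ≥ -51 ✓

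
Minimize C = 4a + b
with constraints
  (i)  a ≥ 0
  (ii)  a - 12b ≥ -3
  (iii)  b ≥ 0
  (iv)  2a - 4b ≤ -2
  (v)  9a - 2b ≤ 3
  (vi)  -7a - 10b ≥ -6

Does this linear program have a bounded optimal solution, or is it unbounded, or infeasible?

The boundaries a = 0 and a - 12b = -3 meet at (0, 1/4), but that point violates 2a - 4b ≤ -2. Every candidate vertex is excluded by some other constraint, so the feasible region is empty.

infeasible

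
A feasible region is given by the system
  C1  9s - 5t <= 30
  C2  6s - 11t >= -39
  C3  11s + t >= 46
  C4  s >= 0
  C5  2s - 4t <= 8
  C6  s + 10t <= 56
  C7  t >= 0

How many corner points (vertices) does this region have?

Intersecting each pair of boundary lines and keeping only the points that satisfy every inequality leaves:
  (65/16, 21/16)
  (116/19, 474/95)
  (404/109, 570/109)

3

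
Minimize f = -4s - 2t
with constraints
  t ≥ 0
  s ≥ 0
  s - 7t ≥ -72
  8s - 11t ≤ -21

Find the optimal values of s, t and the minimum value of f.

s = 43/3, t = 37/3, minimum f = -82

Corner points and f = -4s - 2t:
  (0, 72/7) → f = -144/7
  (0, 21/11) → f = -42/11
  (43/3, 37/3) → f = -82

At the optimal vertex, s - 7t = -72 and 8s - 11t = -21.
Solving simultaneously gives s = 43/3, t = 37/3.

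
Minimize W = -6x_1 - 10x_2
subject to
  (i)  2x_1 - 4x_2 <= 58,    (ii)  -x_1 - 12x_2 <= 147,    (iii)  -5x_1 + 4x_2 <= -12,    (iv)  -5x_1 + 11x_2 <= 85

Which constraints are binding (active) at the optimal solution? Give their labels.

Feasible corners and W = -6x_1 - 10x_2:
  (27/7, -88/7) → W = 718/7
  (489, 230) → W = -5234
  (-111/16, -747/64) → W = 5067/32
  (472/35, 97/7) → W = -7682/35

The minimum is at (489, 230). Substituting into each constraint, equality holds for (i) and (iv); the remaining constraints have slack.

(i) and (iv)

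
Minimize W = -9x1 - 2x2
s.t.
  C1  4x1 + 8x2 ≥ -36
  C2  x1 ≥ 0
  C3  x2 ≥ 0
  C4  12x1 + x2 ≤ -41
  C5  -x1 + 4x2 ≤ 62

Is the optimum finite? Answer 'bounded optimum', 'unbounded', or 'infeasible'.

infeasible

The boundaries 4x1 + 8x2 = -36 and x2 = 0 meet at (-9, 0), but that point violates x1 ≥ 0. Every candidate vertex is excluded by some other constraint, so the feasible region is empty.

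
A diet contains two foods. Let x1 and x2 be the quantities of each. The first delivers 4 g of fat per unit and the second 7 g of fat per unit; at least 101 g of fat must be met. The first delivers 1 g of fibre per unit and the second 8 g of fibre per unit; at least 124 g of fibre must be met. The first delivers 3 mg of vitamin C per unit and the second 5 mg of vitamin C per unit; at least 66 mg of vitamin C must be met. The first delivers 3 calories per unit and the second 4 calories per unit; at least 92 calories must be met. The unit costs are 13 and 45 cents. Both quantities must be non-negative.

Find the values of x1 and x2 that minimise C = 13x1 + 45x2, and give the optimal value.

x1 = 12, x2 = 14, minimum C = 786

Corner points and C = 13x1 + 45x2:
  (0, 23) → C = 1035
  (124, 0) → C = 1612
  (12, 14) → C = 786
The feasible region is unbounded (it extends along (0, 1), (1, 0)), but C strictly increases along every unbounded feasible direction, so there is no improving ray and the minimum is attained at a vertex.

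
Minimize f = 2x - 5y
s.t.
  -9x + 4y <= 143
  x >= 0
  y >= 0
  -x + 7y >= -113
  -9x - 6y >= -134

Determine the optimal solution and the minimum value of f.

Vertices and f = 2x - 5y:
  (0, 0) → f = 0
  (0, 67/3) → f = -335/3
  (134/9, 0) → f = 268/9

x = 0, y = 67/3, minimum f = -335/3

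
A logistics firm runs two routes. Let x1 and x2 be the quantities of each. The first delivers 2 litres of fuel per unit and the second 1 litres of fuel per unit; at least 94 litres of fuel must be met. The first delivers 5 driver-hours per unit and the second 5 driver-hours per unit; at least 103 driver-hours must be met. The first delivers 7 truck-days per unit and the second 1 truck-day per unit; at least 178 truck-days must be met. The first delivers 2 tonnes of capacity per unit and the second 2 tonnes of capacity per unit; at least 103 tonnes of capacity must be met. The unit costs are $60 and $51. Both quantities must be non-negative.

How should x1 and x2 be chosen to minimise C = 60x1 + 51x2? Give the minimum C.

Corner points and C = 60x1 + 51x2:
  (0, 178) → C = 9078
  (103/2, 0) → C = 3090
  (84/5, 302/5) → C = 20442/5
  (85/2, 9) → C = 3009
The feasible region is unbounded (it extends along (0, 1), (1, 0)), but C strictly increases along every unbounded feasible direction, so there is no improving ray and the minimum is attained at a vertex.

At the optimal vertex, 2x1 + x2 = 94 and 2x1 + 2x2 = 103.
Solving simultaneously gives x1 = 85/2, x2 = 9.

x1 = 85/2, x2 = 9, minimum C = 3009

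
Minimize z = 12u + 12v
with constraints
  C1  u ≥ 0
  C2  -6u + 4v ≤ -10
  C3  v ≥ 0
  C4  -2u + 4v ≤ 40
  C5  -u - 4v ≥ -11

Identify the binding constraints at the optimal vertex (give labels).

C2 and C3

Corner points and z = 12u + 12v:
  (5/3, 0) → z = 20
  (3, 2) → z = 60
  (11, 0) → z = 132

The minimum is at (5/3, 0). Substituting into each constraint, equality holds for C2 and C3; the remaining constraints have slack.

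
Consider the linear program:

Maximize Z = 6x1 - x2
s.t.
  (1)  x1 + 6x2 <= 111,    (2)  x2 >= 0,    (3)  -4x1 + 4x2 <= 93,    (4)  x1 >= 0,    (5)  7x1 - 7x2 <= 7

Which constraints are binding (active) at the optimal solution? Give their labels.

(1) and (5)

Feasible corners and Z = 6x1 - x2:
  (0, 37/2) → Z = -37/2
  (117/7, 110/7) → Z = 592/7
  (0, 0) → Z = 0
  (1, 0) → Z = 6

The maximum is at (117/7, 110/7). Substituting into each constraint, equality holds for (1) and (5); the remaining constraints have slack.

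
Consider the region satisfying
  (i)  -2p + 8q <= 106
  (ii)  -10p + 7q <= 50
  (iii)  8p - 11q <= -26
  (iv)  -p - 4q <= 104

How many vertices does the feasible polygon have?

3

Intersecting each pair of boundary lines and keeping only the points that satisfy every inequality leaves:
  (57/11, 160/11)
  (479/21, 398/21)
  (-184/27, -70/27)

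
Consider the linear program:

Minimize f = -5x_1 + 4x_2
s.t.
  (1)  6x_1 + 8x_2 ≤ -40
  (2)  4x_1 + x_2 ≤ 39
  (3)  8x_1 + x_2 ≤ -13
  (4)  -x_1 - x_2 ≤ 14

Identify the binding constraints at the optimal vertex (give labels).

(3) and (4)

Corner points and f = -5x_1 + 4x_2:
  (-32/29, -121/29) → f = -324/29
  (-36, 22) → f = 268
  (1/7, -99/7) → f = -401/7

The minimum is at (1/7, -99/7). Substituting into each constraint, equality holds for (3) and (4); the remaining constraints have slack.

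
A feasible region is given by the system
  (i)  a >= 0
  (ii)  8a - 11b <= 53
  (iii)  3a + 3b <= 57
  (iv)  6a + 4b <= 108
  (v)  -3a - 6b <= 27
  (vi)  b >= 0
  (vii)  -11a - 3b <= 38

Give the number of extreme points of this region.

The feasible vertices (each the meet of two boundaries and inside every other half-plane) are:
  (0, 19)
  (0, 0)
  (262/19, 99/19)
  (53/8, 0)

4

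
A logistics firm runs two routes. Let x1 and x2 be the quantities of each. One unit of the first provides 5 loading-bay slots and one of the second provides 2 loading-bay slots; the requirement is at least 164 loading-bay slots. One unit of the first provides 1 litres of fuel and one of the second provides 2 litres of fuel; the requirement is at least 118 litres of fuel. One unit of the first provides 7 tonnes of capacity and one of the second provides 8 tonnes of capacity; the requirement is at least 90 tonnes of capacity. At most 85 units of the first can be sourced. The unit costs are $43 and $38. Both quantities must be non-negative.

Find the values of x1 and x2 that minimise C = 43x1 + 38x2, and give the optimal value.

Feasible corners and C = 43x1 + 38x2:
  (0, 82) → C = 3116
  (23/2, 213/4) → C = 2518
  (85, 33/2) → C = 4282
The feasible region is unbounded (it extends along (0, 1)), but C strictly increases along every unbounded feasible direction, so there is no improving ray and the minimum is attained at a vertex.

The optimum lies where 5x1 + 2x2 = 164 and x1 + 2x2 = 118.
Solving simultaneously gives x1 = 23/2, x2 = 213/4.

x1 = 23/2, x2 = 213/4, minimum C = 2518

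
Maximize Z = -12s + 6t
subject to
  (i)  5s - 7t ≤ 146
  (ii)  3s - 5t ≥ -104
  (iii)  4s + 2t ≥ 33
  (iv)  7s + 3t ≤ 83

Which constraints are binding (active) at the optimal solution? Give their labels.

Corner points and Z = -12s + 6t:
  (523/38, -419/38) → Z = -4395/19
  (1019/64, -607/64) → Z = -7935/32
  (-43/26, 515/26) → Z = 1803/13
  (103/44, 977/44) → Z = 2313/22

The maximum is at (-43/26, 515/26). Substituting into each constraint, equality holds for (ii) and (iii); the remaining constraints have slack.

(ii) and (iii)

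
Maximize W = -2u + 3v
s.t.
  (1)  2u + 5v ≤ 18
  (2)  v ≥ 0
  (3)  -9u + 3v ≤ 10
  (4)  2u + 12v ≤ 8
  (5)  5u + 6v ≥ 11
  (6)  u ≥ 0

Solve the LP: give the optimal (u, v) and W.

Feasible corners and W = -2u + 3v:
  (4, 0) → W = -8
  (11/5, 0) → W = -22/5
  (7/4, 3/8) → W = -19/8

At the optimal vertex, 2u + 12v = 8 and 5u + 6v = 11.
Solving simultaneously gives u = 7/4, v = 3/8.

u = 7/4, v = 3/8, maximum W = -19/8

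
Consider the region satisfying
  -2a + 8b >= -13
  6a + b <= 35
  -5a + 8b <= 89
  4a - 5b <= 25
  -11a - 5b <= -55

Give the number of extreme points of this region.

4

Pairwise boundary intersections that survive every other constraint:
  (293/50, -4/25)
  (505/98, -33/98)
  (191/53, 709/53)
  (-5/113, 1254/113)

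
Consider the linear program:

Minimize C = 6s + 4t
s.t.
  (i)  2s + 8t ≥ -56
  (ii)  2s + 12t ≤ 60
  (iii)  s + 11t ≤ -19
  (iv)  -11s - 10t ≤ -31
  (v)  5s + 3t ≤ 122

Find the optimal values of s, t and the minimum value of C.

Corner points and C = 6s + 4t:
  (202/17, -339/34) → C = 534/17
  (572/17, -262/17) → C = 2384/17
  (177/37, -80/37) → C = 742/37
  (1399/52, -217/52) → C = 3763/26

The optimum lies where s + 11t = -19 and -11s - 10t = -31.
Solving simultaneously gives s = 177/37, t = -80/37.

s = 177/37, t = -80/37, minimum C = 742/37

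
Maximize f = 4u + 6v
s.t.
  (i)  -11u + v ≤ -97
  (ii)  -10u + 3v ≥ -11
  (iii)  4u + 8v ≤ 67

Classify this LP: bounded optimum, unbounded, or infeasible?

The boundaries -11u + v = -97 and -10u + 3v = -11 meet at (280/23, 849/23), but that point violates 4u + 8v ≤ 67. Every candidate vertex is excluded by some other constraint, so the feasible region is empty.

infeasible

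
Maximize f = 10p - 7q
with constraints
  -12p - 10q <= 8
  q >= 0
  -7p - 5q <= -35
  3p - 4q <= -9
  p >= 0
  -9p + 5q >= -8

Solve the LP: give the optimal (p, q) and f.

p = 11/3, q = 5, maximum f = 5/3

Vertices and f = 10p - 7q:
  (95/43, 168/43) → f = -226/43
  (0, 7) → f = -49
  (11/3, 5) → f = 5/3
The feasible region is unbounded (it extends along (0, 1), (5, 9)), but f strictly decreases along every unbounded feasible direction, so there is no improving ray and the maximum is attained at a vertex.

The binding constraints are 3p - 4q = -9 and -9p + 5q = -8.
Solving simultaneously gives p = 11/3, q = 5.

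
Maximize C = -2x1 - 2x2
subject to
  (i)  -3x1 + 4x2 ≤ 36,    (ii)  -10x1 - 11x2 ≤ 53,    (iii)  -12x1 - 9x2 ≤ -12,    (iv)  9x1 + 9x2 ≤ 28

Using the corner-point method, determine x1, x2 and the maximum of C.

Vertices and C = -2x1 - 2x2:
  (-92/25, 156/25) → C = -128/25
  (-212/63, 136/21) → C = -56/9
  (29/2, -18) → C = 7
  (785/9, -757/9) → C = -56/9

At the optimal vertex, -10x1 - 11x2 = 53 and -12x1 - 9x2 = -12.
Solving simultaneously gives x1 = 29/2, x2 = -18.

x1 = 29/2, x2 = -18, maximum C = 7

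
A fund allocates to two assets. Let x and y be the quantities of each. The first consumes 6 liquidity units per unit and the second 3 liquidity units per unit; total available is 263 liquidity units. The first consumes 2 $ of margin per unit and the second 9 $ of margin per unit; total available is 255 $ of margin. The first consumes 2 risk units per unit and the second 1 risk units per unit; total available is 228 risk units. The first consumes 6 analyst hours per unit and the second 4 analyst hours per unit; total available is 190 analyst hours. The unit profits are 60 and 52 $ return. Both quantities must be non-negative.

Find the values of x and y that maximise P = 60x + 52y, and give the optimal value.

Vertices and P = 60x + 52y:
  (0, 0) → P = 0
  (0, 85/3) → P = 4420/3
  (95/3, 0) → P = 1900
  (15, 25) → P = 2200

x = 15, y = 25, maximum P = 2200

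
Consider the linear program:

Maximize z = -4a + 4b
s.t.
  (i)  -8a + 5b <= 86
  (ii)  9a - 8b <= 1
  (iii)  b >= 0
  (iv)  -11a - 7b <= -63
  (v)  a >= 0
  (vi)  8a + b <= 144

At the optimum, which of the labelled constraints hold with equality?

Vertices and z = -4a + 4b:
  (0, 86/5) → z = 344/5
  (317/24, 115/3) → z = 201/2
  (511/151, 556/151) → z = 180/151
  (1153/73, 1288/73) → z = 540/73
  (0, 9) → z = 36

The maximum is at (317/24, 115/3). Substituting into each constraint, equality holds for (i) and (vi); the remaining constraints have slack.

(i) and (vi)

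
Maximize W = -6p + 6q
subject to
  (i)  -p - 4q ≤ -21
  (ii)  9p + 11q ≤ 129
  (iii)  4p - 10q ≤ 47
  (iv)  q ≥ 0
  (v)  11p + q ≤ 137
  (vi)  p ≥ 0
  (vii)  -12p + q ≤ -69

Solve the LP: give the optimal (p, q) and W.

Feasible corners and W = -6p + 6q:
  (57/5, 12/5) → W = -54
  (297/49, 183/49) → W = -684/49
  (296/47, 309/47) → W = 78/47

The binding constraints are 9p + 11q = 129 and -12p + q = -69.
Solving simultaneously gives p = 296/47, q = 309/47.

p = 296/47, q = 309/47, maximum W = 78/47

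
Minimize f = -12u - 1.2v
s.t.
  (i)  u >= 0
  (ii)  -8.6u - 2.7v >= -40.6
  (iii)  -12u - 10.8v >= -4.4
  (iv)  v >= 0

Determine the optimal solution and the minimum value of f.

Extreme points and f = -12u - 1.2v:
  (0, 11/27) → f = -22/45
  (0, 0) → f = 0
  (11/30, 0) → f = -22/5

At the optimal vertex, -12u - 10.8v = -4.4 and v = 0.
Solving simultaneously gives u = 11/30, v = 0.

u = 11/30, v = 0, minimum f = -22/5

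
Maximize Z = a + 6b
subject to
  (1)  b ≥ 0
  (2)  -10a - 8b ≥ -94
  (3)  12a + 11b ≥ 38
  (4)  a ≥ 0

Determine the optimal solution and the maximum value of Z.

Extreme points and Z = a + 6b:
  (47/5, 0) → Z = 47/5
  (19/6, 0) → Z = 19/6
  (0, 47/4) → Z = 141/2
  (0, 38/11) → Z = 228/11

a = 0, b = 47/4, maximum Z = 141/2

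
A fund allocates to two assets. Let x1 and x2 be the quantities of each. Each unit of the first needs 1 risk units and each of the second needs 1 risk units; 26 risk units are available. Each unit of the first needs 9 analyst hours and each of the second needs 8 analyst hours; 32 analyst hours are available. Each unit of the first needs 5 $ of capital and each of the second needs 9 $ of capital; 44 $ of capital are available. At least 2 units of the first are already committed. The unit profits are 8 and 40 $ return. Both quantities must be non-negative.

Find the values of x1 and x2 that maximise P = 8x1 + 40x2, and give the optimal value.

x1 = 2, x2 = 7/4, maximum P = 86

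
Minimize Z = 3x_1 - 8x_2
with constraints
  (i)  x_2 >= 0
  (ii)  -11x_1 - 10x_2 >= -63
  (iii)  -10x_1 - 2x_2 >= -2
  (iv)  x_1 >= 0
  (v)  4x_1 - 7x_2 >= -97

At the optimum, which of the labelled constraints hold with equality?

Corner points and Z = 3x_1 - 8x_2:
  (1/5, 0) → Z = 3/5
  (0, 0) → Z = 0
  (0, 1) → Z = -8

The minimum is at (0, 1). Substituting into each constraint, equality holds for (iii) and (iv); the remaining constraints have slack.

(iii) and (iv)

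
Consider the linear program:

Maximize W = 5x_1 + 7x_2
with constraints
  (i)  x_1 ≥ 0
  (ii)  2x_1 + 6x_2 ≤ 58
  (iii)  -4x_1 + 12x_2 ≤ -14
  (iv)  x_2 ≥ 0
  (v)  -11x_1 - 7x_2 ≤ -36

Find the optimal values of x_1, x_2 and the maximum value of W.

x_1 = 29, x_2 = 0, maximum W = 145

Corner points and W = 5x_1 + 7x_2:
  (65/4, 17/4) → W = 111
  (29, 0) → W = 145
  (7/2, 0) → W = 35/2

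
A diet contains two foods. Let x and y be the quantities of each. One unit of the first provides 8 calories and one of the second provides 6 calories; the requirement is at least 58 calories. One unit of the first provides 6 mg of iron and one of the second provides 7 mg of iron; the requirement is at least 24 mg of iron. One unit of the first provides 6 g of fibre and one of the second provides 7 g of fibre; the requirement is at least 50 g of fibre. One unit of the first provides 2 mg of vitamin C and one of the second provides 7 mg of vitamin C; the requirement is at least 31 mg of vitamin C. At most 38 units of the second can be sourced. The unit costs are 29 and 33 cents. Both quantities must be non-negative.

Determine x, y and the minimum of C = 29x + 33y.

x = 5, y = 3, minimum C = 244

Feasible corners and C = 29x + 33y:
  (0, 29/3) → C = 319
  (0, 38) → C = 1254
  (31/2, 0) → C = 899/2
  (5, 3) → C = 244
The feasible region is unbounded (it extends along (1, 0)), but C strictly increases along every unbounded feasible direction, so there is no improving ray and the minimum is attained at a vertex.

At the optimal vertex, 8x + 6y = 58 and 2x + 7y = 31.
Solving simultaneously gives x = 5, y = 3.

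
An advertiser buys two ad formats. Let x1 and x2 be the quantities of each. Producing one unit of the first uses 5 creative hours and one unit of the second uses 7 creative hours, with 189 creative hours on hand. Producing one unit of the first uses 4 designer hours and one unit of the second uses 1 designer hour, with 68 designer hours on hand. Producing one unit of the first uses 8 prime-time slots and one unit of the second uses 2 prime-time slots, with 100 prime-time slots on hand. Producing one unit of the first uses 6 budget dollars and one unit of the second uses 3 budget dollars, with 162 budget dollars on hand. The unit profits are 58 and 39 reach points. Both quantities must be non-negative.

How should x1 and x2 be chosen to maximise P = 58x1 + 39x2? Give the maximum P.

Extreme points and P = 58x1 + 39x2:
  (0, 0) → P = 0
  (0, 27) → P = 1053
  (25/2, 0) → P = 725
  (7, 22) → P = 1264

At the optimal vertex, 5x1 + 7x2 = 189 and 8x1 + 2x2 = 100.
Solving simultaneously gives x1 = 7, x2 = 22.

x1 = 7, x2 = 22, maximum P = 1264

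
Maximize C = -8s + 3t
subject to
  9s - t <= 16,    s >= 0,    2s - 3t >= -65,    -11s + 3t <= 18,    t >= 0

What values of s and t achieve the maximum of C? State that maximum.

s = 33/8, t = 169/8, maximum C = 243/8

Vertices and C = -8s + 3t:
  (33/8, 169/8) → C = 243/8
  (16/9, 0) → C = -128/9
  (0, 6) → C = 18
  (0, 0) → C = 0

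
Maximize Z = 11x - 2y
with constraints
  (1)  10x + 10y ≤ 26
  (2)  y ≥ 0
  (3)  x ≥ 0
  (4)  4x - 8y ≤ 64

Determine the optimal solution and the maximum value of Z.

Feasible corners and Z = 11x - 2y:
  (13/5, 0) → Z = 143/5
  (0, 13/5) → Z = -26/5
  (0, 0) → Z = 0

The optimum lies where 10x + 10y = 26 and y = 0.
Solving simultaneously gives x = 13/5, y = 0.

x = 13/5, y = 0, maximum Z = 143/5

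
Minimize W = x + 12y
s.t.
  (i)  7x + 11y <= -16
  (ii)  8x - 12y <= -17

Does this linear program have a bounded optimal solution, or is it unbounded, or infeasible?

unbounded

From the feasible point (-379/172, -9/172), moving in the direction (-12, -8) keeps every constraint satisfied while W decreases without bound.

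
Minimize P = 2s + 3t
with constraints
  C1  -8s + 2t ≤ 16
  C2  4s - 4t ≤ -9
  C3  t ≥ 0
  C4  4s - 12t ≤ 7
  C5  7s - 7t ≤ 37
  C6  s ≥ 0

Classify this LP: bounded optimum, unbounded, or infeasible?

Extreme points and P = 2s + 3t:
  (0, 8) → P = 24
  (0, 9/4) → P = 27/4
The feasible region has finitely many vertices and no improving ray; the minimum is 27/4 at (0, 9/4).

bounded optimum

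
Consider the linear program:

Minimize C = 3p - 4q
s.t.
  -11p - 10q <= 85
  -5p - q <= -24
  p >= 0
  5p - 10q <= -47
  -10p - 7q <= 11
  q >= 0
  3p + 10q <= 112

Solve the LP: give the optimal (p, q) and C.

Extreme points and C = 3p - 4q:
  (193/55, 71/11) → C = -841/55
  (128/47, 488/47) → C = -1568/47
  (65/8, 701/80) → C = -427/40

The binding constraints are -5p - q = -24 and 3p + 10q = 112.
Solving simultaneously gives p = 128/47, q = 488/47.

p = 128/47, q = 488/47, minimum C = -1568/47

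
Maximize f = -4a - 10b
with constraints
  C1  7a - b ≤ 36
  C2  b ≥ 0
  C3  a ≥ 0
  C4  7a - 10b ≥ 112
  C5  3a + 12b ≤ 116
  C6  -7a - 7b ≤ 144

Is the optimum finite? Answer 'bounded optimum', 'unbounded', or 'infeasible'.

The boundaries 7a - b = 36 and b = 0 meet at (36/7, 0), but that point violates 7a - 10b ≥ 112. Every candidate vertex is excluded by some other constraint, so the feasible region is empty.

infeasible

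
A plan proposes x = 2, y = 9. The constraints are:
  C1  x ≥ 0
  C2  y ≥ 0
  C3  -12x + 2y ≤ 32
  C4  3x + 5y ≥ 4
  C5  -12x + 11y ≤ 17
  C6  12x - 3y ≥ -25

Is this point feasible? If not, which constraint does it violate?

Constraint C5: -12x + 11y = 75, which is not ≤ 17. All other constraints are satisfied.

not feasible — violates C5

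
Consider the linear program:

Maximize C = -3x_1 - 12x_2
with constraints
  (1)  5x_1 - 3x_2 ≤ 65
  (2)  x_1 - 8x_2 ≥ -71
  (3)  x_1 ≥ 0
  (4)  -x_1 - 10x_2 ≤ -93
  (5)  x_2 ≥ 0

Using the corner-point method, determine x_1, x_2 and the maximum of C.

Corner points and C = -3x_1 - 12x_2:
  (733/37, 420/37) → C = -7239/37
  (929/53, 400/53) → C = -7587/53
  (17/9, 82/9) → C = -115

At the optimal vertex, x_1 - 8x_2 = -71 and -x_1 - 10x_2 = -93.
Solving simultaneously gives x_1 = 17/9, x_2 = 82/9.

x_1 = 17/9, x_2 = 82/9, maximum C = -115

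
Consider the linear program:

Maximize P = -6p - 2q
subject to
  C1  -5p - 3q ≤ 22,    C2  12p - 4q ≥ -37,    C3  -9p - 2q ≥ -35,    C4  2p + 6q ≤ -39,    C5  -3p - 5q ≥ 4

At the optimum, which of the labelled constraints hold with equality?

Feasible corners and P = -6p - 2q:
  (149/17, -373/17) → P = -148/17
  (-5/8, -151/24) → P = 49/3
  (144/25, -421/50) → P = -443/25

The maximum is at (-5/8, -151/24). Substituting into each constraint, equality holds for C1 and C4; the remaining constraints have slack.

C1 and C4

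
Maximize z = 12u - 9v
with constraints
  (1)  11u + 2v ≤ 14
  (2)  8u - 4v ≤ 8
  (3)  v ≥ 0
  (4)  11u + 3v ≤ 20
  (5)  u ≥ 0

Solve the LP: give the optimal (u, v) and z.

Vertices and z = 12u - 9v:
  (6/5, 2/5) → z = 54/5
  (2/11, 6) → z = -570/11
  (1, 0) → z = 12
  (0, 0) → z = 0
  (0, 20/3) → z = -60

u = 1, v = 0, maximum z = 12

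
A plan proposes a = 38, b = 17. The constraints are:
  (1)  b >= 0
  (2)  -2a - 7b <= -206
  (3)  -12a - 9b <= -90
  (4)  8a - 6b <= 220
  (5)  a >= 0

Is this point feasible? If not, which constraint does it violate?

not feasible — violates (2)

Constraint (2): -2a - 7b = -195, which is not ≤ -206. All other constraints are satisfied.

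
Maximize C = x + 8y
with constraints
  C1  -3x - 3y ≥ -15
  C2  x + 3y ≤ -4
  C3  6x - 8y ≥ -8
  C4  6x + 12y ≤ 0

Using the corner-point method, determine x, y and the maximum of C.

Extreme points and C = x + 8y:
  (10, -5) → C = -30
  (-28/13, -8/13) → C = -92/13
  (8, -4) → C = -24
The feasible region is unbounded (it extends along (1, -1), (-4, -3)), but C strictly decreases along every unbounded feasible direction, so there is no improving ray and the maximum is attained at a vertex.

At the optimal vertex, x + 3y = -4 and 6x - 8y = -8.
Solving simultaneously gives x = -28/13, y = -8/13.

x = -28/13, y = -8/13, maximum C = -92/13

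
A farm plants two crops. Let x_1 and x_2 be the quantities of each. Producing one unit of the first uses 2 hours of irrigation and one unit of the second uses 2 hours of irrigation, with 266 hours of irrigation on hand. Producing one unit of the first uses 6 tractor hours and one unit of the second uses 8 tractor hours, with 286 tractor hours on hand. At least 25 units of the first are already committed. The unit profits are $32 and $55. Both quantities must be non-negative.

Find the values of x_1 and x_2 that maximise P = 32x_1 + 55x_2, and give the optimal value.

Feasible corners and P = 32x_1 + 55x_2:
  (143/3, 0) → P = 4576/3
  (25, 0) → P = 800
  (25, 17) → P = 1735

x_1 = 25, x_2 = 17, maximum P = 1735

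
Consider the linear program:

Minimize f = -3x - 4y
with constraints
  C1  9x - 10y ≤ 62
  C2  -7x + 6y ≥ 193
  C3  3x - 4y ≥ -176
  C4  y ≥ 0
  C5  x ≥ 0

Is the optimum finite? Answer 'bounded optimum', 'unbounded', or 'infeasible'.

Corner points and f = -3x - 4y:
  (142/5, 653/10) → f = -1732/5
  (0, 193/6) → f = -386/3
  (0, 44) → f = -176
The feasible region has finitely many vertices and no improving ray; the minimum is -1732/5 at (142/5, 653/10).

bounded optimum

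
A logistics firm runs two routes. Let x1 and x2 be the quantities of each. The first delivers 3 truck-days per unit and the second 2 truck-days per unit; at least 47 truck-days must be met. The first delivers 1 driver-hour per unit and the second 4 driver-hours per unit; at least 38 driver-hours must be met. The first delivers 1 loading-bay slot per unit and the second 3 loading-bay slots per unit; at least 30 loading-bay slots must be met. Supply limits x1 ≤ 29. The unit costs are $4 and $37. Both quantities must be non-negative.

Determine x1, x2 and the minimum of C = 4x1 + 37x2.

x1 = 29, x2 = 9/4, minimum C = 797/4

Feasible corners and C = 4x1 + 37x2:
  (0, 47/2) → C = 1739/2
  (56/5, 67/10) → C = 2927/10
  (29, 9/4) → C = 797/4
The feasible region is unbounded (it extends along (0, 1)), but C strictly increases along every unbounded feasible direction, so there is no improving ray and the minimum is attained at a vertex.

At the optimal vertex, x1 + 4x2 = 38 and x1 = 29.
Solving simultaneously gives x1 = 29, x2 = 9/4.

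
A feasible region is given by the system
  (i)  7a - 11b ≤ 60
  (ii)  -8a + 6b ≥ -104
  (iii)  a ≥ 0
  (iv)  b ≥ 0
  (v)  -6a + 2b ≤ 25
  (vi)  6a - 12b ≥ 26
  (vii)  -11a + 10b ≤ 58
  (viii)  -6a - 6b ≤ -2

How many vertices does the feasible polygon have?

4

Of the 28 pairwise boundary intersections, those satisfying every inequality are:
  (392/23, 124/23)
  (60/7, 0)
  (91/5, 104/15)
  (13/3, 0)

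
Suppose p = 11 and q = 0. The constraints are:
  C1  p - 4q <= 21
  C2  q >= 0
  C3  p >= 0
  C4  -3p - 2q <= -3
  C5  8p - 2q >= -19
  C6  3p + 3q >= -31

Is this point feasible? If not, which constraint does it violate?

C1: 11 ≤ 21 ✓
C2: 0 ≥ 0 ✓
C3: 11 ≥ 0 ✓
C4: -33 ≤ -3 ✓
C5: 88 ≥ -19 ✓
C6: 33 ≥ -31 ✓

feasible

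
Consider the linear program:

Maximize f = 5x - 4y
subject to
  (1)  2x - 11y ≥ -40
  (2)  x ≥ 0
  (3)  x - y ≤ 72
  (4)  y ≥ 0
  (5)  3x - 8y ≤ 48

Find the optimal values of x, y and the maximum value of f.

Vertices and f = 5x - 4y:
  (0, 40/11) → f = -160/11
  (848/17, 216/17) → f = 3376/17
  (0, 0) → f = 0
  (16, 0) → f = 80

x = 848/17, y = 216/17, maximum f = 3376/17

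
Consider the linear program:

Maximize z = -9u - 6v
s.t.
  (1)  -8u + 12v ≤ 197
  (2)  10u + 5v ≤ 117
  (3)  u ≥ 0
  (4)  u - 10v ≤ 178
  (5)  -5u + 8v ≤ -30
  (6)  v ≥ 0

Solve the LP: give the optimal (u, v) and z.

The binding constraints are -5u + 8v = -30 and v = 0.
Solving simultaneously gives u = 6, v = 0.

u = 6, v = 0, maximum z = -54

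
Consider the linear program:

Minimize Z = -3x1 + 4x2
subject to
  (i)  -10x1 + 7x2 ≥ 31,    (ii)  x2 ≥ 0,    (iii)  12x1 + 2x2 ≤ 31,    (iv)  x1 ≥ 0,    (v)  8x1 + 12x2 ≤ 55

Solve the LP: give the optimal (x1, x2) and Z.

Corner points and Z = -3x1 + 4x2:
  (0, 31/7) → Z = 124/7
  (13/176, 399/88) → Z = 3153/176
  (0, 55/12) → Z = 55/3

At the optimal vertex, -10x1 + 7x2 = 31 and x1 = 0.
Solving simultaneously gives x1 = 0, x2 = 31/7.

x1 = 0, x2 = 31/7, minimum Z = 124/7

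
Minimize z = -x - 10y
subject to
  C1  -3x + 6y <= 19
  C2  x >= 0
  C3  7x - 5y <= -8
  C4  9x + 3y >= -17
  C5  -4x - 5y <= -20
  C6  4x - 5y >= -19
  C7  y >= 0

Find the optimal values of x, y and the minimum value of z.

x = 47/27, y = 109/27, minimum z = -379/9

Feasible corners and z = -x - 10y:
  (47/27, 109/27) → z = -379/9
  (25/39, 136/39) → z = -1385/39
  (12/11, 172/55) → z = -356/11

The binding constraints are -3x + 6y = 19 and 7x - 5y = -8.
Solving simultaneously gives x = 47/27, y = 109/27.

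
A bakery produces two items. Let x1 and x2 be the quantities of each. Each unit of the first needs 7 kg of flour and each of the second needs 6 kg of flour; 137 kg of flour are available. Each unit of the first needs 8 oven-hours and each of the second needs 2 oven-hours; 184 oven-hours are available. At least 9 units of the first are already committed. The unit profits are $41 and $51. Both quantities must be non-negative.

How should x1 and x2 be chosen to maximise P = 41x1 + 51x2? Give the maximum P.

x1 = 9, x2 = 37/3, maximum P = 998

Extreme points and P = 41x1 + 51x2:
  (137/7, 0) → P = 5617/7
  (9, 0) → P = 369
  (9, 37/3) → P = 998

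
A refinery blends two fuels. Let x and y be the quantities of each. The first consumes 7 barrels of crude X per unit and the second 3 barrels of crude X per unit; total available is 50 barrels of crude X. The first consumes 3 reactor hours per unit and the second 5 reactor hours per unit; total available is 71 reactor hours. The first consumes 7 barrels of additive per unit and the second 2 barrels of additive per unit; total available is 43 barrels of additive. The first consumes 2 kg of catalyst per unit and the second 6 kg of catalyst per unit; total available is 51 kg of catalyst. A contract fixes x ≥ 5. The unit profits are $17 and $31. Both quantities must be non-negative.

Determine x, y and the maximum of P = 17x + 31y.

Vertices and P = 17x + 31y:
  (43/7, 0) → P = 731/7
  (5, 0) → P = 85
  (5, 4) → P = 209

x = 5, y = 4, maximum P = 209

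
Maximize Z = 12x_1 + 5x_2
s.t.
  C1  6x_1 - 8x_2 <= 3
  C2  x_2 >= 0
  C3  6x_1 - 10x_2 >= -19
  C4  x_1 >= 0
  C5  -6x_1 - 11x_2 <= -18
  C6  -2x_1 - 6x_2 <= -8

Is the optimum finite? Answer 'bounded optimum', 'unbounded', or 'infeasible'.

Feasible corners and Z = 12x_1 + 5x_2:
  (91/6, 11) → Z = 237
  (41/26, 21/26) → Z = 597/26
  (0, 19/10) → Z = 19/2
  (0, 18/11) → Z = 90/11
  (10/7, 6/7) → Z = 150/7
The feasible region has finitely many vertices and no improving ray; the maximum is 237 at (91/6, 11).

bounded optimum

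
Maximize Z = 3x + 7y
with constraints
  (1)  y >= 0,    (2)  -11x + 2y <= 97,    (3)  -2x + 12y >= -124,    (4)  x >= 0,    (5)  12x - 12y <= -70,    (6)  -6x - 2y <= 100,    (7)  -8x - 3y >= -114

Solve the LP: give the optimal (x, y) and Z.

x = 0, y = 38, maximum Z = 266

At the optimal vertex, x = 0 and -8x - 3y = -114.
Solving simultaneously gives x = 0, y = 38.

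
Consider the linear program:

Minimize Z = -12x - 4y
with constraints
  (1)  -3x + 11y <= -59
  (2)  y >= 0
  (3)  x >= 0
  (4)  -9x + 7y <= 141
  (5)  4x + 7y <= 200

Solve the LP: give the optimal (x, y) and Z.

x = 50, y = 0, minimum Z = -600

Vertices and Z = -12x - 4y:
  (59/3, 0) → Z = -236
  (201/5, 28/5) → Z = -2524/5
  (50, 0) → Z = -600

The optimum lies where y = 0 and 4x + 7y = 200.
Solving simultaneously gives x = 50, y = 0.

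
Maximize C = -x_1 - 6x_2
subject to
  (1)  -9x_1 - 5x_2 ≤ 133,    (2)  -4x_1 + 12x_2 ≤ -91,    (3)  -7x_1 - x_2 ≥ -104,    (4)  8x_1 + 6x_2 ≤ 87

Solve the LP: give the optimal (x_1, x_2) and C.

Extreme points and C = -x_1 - 6x_2:
  (-1141/128, -1351/128) → C = 9247/128
  (653/26, -1867/26) → C = 10549/26
  (53/4, -19/6) → C = 23/4
  (537/34, -223/34) → C = 801/34

At the optimal vertex, -9x_1 - 5x_2 = 133 and -7x_1 - x_2 = -104.
Solving simultaneously gives x_1 = 653/26, x_2 = -1867/26.

x_1 = 653/26, x_2 = -1867/26, maximum C = 10549/26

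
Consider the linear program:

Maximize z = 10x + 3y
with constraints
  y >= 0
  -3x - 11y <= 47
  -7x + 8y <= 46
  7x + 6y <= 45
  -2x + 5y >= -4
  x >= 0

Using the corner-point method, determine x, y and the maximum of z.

x = 249/47, y = 62/47, maximum z = 2676/47

Extreme points and z = 10x + 3y:
  (2, 0) → z = 20
  (0, 0) → z = 0
  (6/7, 13/2) → z = 393/14
  (0, 23/4) → z = 69/4
  (249/47, 62/47) → z = 2676/47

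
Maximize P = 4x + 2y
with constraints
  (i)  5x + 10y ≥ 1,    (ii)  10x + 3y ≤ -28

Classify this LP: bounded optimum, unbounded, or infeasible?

From the feasible point (-283/85, 30/17), moving in the direction (-3, 10) keeps every constraint satisfied while P increases without bound.

unbounded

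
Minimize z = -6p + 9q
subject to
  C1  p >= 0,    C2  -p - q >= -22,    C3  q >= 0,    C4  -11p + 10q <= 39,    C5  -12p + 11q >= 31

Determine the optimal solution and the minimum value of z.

Feasible corners and z = -6p + 9q:
  (0, 39/10) → z = 351/10
  (0, 31/11) → z = 279/11
  (181/21, 281/21) → z = 481/7
  (211/23, 295/23) → z = 1389/23

p = 0, q = 31/11, minimum z = 279/11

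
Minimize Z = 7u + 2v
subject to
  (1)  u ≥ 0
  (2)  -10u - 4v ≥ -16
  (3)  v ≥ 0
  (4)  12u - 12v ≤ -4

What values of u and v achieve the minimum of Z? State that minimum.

The optimum lies where u = 0 and 12u - 12v = -4.
Solving simultaneously gives u = 0, v = 1/3.

u = 0, v = 1/3, minimum Z = 2/3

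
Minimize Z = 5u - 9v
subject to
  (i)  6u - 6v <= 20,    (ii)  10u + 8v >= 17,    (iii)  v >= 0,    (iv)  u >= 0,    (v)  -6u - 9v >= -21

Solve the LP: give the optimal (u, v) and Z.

u = 0, v = 7/3, minimum Z = -21

Feasible corners and Z = 5u - 9v:
  (10/3, 0) → Z = 50/3
  (17/5, 1/15) → Z = 82/5
  (17/10, 0) → Z = 17/2
  (0, 17/8) → Z = -153/8
  (0, 7/3) → Z = -21

At the optimal vertex, u = 0 and -6u - 9v = -21.
Solving simultaneously gives u = 0, v = 7/3.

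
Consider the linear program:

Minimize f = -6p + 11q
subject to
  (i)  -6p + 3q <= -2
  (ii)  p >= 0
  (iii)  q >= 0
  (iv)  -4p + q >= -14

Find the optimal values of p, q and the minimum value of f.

The optimum lies where q = 0 and -4p + q = -14.
Solving simultaneously gives p = 7/2, q = 0.

p = 7/2, q = 0, minimum f = -21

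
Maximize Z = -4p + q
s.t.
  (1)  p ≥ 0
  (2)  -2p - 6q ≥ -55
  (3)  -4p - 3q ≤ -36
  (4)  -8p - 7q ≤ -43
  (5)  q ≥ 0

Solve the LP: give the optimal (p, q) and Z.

Feasible corners and Z = -4p + q:
  (17/6, 74/9) → Z = -28/9
  (55/2, 0) → Z = -110
  (9, 0) → Z = -36

p = 17/6, q = 74/9, maximum Z = -28/9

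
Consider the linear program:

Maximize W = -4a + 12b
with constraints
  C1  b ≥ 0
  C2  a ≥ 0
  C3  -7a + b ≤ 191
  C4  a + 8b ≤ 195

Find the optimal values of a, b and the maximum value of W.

a = 0, b = 195/8, maximum W = 585/2

Corner points and W = -4a + 12b:
  (0, 0) → W = 0
  (195, 0) → W = -780
  (0, 195/8) → W = 585/2

At the optimal vertex, a = 0 and a + 8b = 195.
Solving simultaneously gives a = 0, b = 195/8.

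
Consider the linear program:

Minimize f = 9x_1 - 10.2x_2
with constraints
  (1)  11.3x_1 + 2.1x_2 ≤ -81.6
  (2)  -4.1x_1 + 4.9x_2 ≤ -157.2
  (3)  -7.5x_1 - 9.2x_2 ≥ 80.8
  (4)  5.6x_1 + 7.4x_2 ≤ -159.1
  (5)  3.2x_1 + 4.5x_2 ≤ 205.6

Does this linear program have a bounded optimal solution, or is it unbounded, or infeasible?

unbounded

From the feasible point (-498/457, -15078/457), moving in the direction (-4.9, -4.1) keeps every constraint satisfied while f decreases without bound.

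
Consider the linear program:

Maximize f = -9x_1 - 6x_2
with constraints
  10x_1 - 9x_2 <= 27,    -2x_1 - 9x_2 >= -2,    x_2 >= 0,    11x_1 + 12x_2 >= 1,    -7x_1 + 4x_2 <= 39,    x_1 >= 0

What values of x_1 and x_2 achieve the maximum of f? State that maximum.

x_1 = 0, x_2 = 1/12, maximum f = -1/2

Extreme points and f = -9x_1 - 6x_2:
  (1, 0) → f = -9
  (0, 2/9) → f = -4/3
  (1/11, 0) → f = -9/11
  (0, 1/12) → f = -1/2

The optimum lies where 11x_1 + 12x_2 = 1 and x_1 = 0.
Solving simultaneously gives x_1 = 0, x_2 = 1/12.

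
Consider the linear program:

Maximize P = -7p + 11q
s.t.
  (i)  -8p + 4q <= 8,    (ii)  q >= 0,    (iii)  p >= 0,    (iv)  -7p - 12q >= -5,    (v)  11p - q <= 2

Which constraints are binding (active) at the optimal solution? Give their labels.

(iii) and (iv)

Extreme points and P = -7p + 11q:
  (0, 0) → P = 0
  (2/11, 0) → P = -14/11
  (0, 5/12) → P = 55/12
  (29/139, 41/139) → P = 248/139

The maximum is at (0, 5/12). Substituting into each constraint, equality holds for (iii) and (iv); the remaining constraints have slack.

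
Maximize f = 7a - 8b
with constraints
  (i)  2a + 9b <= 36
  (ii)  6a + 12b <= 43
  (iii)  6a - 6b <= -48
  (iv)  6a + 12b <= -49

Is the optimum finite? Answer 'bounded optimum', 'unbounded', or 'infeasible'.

unbounded

From the feasible point (-291/10, 157/15), moving in the direction (-6, -6) keeps every constraint satisfied while f increases without bound.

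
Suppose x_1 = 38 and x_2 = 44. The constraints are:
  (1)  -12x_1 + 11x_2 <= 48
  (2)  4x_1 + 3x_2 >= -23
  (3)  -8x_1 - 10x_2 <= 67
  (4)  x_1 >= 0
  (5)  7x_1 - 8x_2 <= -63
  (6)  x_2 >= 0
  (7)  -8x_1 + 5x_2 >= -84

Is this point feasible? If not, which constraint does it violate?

(1): 28 ≤ 48 ✓
(2): 284 ≥ -23 ✓
(3): -744 ≤ 67 ✓
(4): 38 ≥ 0 ✓
(5): -86 ≤ -63 ✓
(6): 44 ≥ 0 ✓
(7): -84 ≥ -84 ✓

feasible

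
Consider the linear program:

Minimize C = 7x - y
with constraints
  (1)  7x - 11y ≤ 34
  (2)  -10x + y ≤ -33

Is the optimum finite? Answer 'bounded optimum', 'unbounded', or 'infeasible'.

From the feasible point (329/103, -109/103), moving in the direction (1, 10) keeps every constraint satisfied while C decreases without bound.

unbounded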